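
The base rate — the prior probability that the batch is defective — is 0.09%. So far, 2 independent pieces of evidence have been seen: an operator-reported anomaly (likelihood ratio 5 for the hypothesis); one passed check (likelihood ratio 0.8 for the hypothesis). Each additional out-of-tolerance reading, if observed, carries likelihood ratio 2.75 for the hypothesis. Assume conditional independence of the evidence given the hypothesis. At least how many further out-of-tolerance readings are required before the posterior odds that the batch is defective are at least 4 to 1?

7

Prior odds = 0.0009/0.9991 = 9/9991.
Combined Bayes factor of the evidence already in hand = 5 × 0.8 = 4.
Odds after that evidence = (9/9991) × 4 = 36/9991.
Target odds = 4.
Need 2.75ⁿ ≥ 4 ÷ (36/9991) = 9991/9.
2.75⁶ = 1771561/4096 falls short of 9991/9 but 2.75⁷ = 19487171/16384 reaches it, so n = 7.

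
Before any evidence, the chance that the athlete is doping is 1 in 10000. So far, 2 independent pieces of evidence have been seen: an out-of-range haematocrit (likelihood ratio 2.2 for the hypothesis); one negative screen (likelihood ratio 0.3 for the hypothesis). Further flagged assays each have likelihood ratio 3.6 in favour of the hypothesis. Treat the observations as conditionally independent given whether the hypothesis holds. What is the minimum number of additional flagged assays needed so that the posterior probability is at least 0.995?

12

Prior odds = 0.0001/0.9999 = 1/9999.
Combined Bayes factor of the evidence already in hand = 2.2 × 0.3 = 0.66.
Odds after that evidence = (1/9999) × 0.66 = 1/15150.
Target odds = 0.995/0.005 = 199.
Need 3.6ⁿ ≥ 199 ÷ (1/15150) = 3014850.
3.6¹¹ ≈1.31622e+06 falls short of 3014850 but 3.6¹² ≈4.73838e+06 reaches it, so n = 12.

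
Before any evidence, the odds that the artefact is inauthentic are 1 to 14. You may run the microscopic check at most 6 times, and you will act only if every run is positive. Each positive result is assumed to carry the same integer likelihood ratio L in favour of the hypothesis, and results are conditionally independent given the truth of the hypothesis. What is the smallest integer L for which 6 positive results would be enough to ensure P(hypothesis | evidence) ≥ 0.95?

Prior odds = 1/14.
Target odds = 0.95/0.05 = 19.
Need L⁶ ≥ 19 ÷ (1/14) = 266.
2⁶ = 64 < 266 ≤ 729 = 3⁶, so L = 3.

3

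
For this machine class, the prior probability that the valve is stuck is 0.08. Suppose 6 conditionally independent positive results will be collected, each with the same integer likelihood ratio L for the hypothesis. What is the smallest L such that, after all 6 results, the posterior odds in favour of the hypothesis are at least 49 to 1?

3

Prior odds = 0.08/0.92 = 2/23.
Target odds = 49.
Need L⁶ ≥ 49 ÷ (2/23) = 563.5.
2⁶ = 64 < 563.5 ≤ 729 = 3⁶, so L = 3.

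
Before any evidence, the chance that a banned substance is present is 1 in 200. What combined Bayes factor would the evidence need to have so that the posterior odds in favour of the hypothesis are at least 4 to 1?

Prior odds = 0.005/0.995 = 1/199.
Target odds = 4.
Required Bayes factor = 4 ÷ (1/199) = 796.

796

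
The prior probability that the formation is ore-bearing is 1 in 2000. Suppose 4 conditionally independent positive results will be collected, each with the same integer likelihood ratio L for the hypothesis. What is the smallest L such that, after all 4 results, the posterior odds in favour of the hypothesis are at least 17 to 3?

Prior odds = 0.0005/0.9995 = 1/1999.
Target odds = 17/3.
Need L⁴ ≥ 17/3 ÷ (1/1999) = 33983/3.
10⁴ = 10000 < 33983/3 ≤ 14641 = 11⁴, so L = 11.

11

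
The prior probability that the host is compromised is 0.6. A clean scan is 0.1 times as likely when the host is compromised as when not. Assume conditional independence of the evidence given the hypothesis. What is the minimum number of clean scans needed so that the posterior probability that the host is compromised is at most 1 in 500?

3

Prior odds: 0.6 ÷ 0.4 = 1.5.
Likelihood ratio per clean scan = 0.1.
Target odds: 0.002 ÷ 0.998 = 1/499.
Need 1.5 × 0.1ⁿ ≤ 1/499, i.e. 0.1ⁿ ≤ 2/1497.
0.1² = 0.01 is still above 2/1497 but 0.1³ = 0.001 is at or below it, so n = 3.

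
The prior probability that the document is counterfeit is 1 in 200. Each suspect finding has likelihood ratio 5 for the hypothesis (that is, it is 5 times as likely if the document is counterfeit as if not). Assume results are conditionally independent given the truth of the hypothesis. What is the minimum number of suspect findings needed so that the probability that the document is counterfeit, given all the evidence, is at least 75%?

Prior odds: 0.005 ÷ 0.995 = 1/199.
Likelihood ratio per suspect finding = 5.
Target posterior odds = 0.75/0.25 = 3.
Require 5ⁿ ≥ 3 ÷ (1/199) = 597.
5³ = 125 falls short of 597 but 5⁴ = 625 reaches it, so n = 4.

4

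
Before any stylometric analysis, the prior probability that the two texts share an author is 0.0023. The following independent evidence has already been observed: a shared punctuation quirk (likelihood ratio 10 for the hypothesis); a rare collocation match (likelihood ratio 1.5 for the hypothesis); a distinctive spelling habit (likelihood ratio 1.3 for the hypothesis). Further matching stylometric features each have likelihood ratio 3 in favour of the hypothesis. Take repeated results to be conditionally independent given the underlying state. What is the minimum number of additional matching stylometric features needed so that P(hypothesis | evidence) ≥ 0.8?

5

Prior odds = 0.0023/0.9977 = 23/9977.
Combined Bayes factor of the evidence already in hand = 10 × 1.5 × 1.3 = 19.5.
Odds after that evidence = (23/9977) × 19.5 = 897/19954.
Target odds = 0.8/0.2 = 4.
Need 3ⁿ ≥ 4 ÷ (897/19954) = 79816/897.
3⁴ = 81 falls short of 79816/897 but 3⁵ = 243 reaches it, so n = 5.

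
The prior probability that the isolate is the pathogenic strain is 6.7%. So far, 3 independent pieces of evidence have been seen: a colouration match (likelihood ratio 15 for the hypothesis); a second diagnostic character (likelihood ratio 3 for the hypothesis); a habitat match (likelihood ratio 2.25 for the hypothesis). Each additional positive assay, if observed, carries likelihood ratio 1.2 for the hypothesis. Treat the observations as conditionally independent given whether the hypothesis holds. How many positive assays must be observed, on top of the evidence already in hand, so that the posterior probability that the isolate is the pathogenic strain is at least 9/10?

Prior odds = 0.067/0.933 = 67/933.
Combined Bayes factor of the evidence already in hand = 15 × 3 × 2.25 = 101.25.
Odds after that evidence = (67/933) × 101.25 = 9045/1244.
Target odds = 0.9/0.1 = 9.
Need 1.2ⁿ ≥ 9 ÷ (9045/1244) = 1244/1005.
1.2¹ = 1.2 falls short of 1244/1005 but 1.2² = 1.44 reaches it, so n = 2.

2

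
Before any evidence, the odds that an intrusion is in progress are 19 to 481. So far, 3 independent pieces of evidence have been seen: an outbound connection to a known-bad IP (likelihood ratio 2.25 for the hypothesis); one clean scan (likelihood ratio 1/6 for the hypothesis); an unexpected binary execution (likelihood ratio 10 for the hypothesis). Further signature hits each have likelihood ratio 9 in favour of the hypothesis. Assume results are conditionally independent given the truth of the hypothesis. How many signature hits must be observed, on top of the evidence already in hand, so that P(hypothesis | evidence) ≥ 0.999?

Prior odds = 19/481.
Combined Bayes factor of the evidence already in hand = 2.25 × (1/6) × 10 = 3.75.
Odds after that evidence = (19/481) × 3.75 = 285/1924.
Target odds = 0.999/0.001 = 999.
Need 9ⁿ ≥ 999 ÷ (285/1924) = 640692/95.
9⁴ = 6561 falls short of 640692/95 but 9⁵ = 59049 reaches it, so n = 5.

5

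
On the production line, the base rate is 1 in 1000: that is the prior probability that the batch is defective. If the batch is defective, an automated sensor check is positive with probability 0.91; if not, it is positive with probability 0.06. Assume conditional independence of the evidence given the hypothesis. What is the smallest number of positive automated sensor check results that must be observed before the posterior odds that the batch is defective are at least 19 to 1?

4

Prior odds: 0.001 ÷ 0.999 = 1/999.
Likelihood ratio of a positive = 0.91/0.06 = 91/6.
Target odds = 19.
Need (1/999) × (91/6)ⁿ ≥ 19, i.e. (91/6)ⁿ ≥ 18981.
(91/6)³ = 753571/216 falls short of 18981 but (91/6)⁴ = 68574961/1296 reaches it, so n = 4.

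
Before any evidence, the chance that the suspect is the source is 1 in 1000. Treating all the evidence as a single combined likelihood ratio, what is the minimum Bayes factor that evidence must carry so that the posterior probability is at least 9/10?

Prior odds = 0.001/0.999 = 1/999.
Target odds = 0.9/0.1 = 9.
Required Bayes factor = 9 ÷ (1/999) = 8991.

8991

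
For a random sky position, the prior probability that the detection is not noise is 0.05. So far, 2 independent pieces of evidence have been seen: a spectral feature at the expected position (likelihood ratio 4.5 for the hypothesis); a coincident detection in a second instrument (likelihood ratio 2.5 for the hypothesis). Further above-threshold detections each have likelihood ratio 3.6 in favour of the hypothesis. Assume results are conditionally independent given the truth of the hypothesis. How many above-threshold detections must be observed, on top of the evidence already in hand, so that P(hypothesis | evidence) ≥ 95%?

3

Prior odds = 0.05/0.95 = 1/19.
Combined Bayes factor of the evidence already in hand = 4.5 × 2.5 = 11.25.
Odds after that evidence = (1/19) × 11.25 = 45/76.
Target odds = 0.95/0.05 = 19.
Need 3.6ⁿ ≥ 19 ÷ (45/76) = 1444/45.
3.6² = 12.96 falls short of 1444/45 but 3.6³ = 46.656 reaches it, so n = 3.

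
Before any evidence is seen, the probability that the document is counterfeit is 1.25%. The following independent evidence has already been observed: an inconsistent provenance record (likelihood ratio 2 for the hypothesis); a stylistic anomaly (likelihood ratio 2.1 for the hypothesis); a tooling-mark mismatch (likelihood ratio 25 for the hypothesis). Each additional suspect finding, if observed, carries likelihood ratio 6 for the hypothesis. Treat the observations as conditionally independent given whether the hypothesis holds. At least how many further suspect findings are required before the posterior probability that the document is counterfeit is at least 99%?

Prior odds = 0.0125/0.9875 = 1/79.
Combined Bayes factor of the evidence already in hand = 2 × 2.1 × 25 = 105.
Odds after that evidence = (1/79) × 105 = 105/79.
Target odds = 0.99/0.01 = 99.
Need 6ⁿ ≥ 99 ÷ (105/79) = 2607/35.
6² = 36 falls short of 2607/35 but 6³ = 216 reaches it, so n = 3.

3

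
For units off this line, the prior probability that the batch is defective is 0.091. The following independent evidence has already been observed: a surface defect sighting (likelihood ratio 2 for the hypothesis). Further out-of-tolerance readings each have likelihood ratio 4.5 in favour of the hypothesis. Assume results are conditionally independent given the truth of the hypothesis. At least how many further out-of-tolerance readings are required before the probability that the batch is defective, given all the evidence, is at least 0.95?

Prior odds = 0.091/0.909 = 91/909.
Bayes factor of the evidence already in hand = 2.
Odds after that evidence = (91/909) × 2 = 182/909.
Target odds = 0.95/0.05 = 19.
Need 4.5ⁿ ≥ 19 ÷ (182/909) = 17271/182.
4.5³ = 91.125 falls short of 17271/182 but 4.5⁴ = 410.0625 reaches it, so n = 4.

4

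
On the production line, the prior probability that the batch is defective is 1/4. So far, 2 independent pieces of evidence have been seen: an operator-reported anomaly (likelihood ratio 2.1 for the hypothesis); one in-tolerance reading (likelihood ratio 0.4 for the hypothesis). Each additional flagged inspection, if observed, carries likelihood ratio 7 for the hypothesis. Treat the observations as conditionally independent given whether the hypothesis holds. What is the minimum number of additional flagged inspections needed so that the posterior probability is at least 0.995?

Prior odds = 0.25/0.75 = 1/3.
Combined Bayes factor of the evidence already in hand = 2.1 × 0.4 = 0.84.
Odds after that evidence = (1/3) × 0.84 = 0.28.
Target odds = 0.995/0.005 = 199.
Need 7ⁿ ≥ 199 ÷ 0.28 = 4975/7.
7³ = 343 falls short of 4975/7 but 7⁴ = 2401 reaches it, so n = 4.

4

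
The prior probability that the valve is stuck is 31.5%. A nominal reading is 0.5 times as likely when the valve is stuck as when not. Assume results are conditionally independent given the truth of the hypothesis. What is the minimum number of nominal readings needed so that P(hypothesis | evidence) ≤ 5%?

Prior odds = 0.315/0.685 = 63/137.
Likelihood ratio per nominal reading = 0.5.
Target posterior odds = 0.05/0.95 = 1/19.
Require 0.5ⁿ ≤ 1/19 ÷ (63/137) = 137/1197.
0.5³ = 0.125 is still above 137/1197 but 0.5⁴ = 0.0625 is at or below it, so n = 4.

4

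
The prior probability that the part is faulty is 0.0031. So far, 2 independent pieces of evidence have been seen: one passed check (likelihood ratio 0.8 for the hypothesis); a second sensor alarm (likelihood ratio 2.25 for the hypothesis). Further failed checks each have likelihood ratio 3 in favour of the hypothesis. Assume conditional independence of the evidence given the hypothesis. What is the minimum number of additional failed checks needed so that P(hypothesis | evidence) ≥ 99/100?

Prior odds = 0.0031/0.9969 = 31/9969.
Combined Bayes factor of the evidence already in hand = 0.8 × 2.25 = 1.8.
Odds after that evidence = (31/9969) × 1.8 = 93/16615.
Target odds = 0.99/0.01 = 99.
Need 3ⁿ ≥ 99 ÷ (93/16615) = 548295/31.
3⁸ = 6561 falls short of 548295/31 but 3⁹ = 19683 reaches it, so n = 9.

9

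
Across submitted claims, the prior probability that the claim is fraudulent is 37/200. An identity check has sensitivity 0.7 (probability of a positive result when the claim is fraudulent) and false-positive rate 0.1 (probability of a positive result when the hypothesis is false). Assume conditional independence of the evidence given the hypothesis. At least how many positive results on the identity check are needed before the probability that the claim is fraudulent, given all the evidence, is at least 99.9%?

5

Prior odds = 0.185/0.815 = 37/163.
Likelihood ratio of a positive result = 0.7/0.1 = 7.
Target odds: 0.999 ÷ 0.001 = 999.
Require 7ⁿ ≥ 999 ÷ (37/163) = 4401.
7⁴ = 2401 falls short of 4401 but 7⁵ = 16807 reaches it, so n = 5.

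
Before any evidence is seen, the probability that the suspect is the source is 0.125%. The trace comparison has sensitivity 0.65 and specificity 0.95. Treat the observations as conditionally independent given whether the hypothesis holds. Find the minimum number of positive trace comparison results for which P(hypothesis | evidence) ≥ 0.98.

Prior odds = 0.00125/0.99875 = 1/799.
False-positive rate = 1 − 0.95 = 0.05; likelihood ratio of a positive = 0.65/0.05 = 13.
Target posterior odds = 0.98/0.02 = 49.
Need (1/799) × 13ⁿ ≥ 49, i.e. 13ⁿ ≥ 39151.
13⁴ = 28561 falls short of 39151 but 13⁵ = 371293 reaches it, so n = 5.

5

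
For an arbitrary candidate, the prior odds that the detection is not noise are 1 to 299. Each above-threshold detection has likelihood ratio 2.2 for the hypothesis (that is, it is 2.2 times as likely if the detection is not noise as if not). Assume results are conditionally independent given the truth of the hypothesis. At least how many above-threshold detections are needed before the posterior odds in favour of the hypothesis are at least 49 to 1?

13

Prior odds = 1/299.
Likelihood ratio per above-threshold detection = 2.2.
Target odds = 49.
Require 2.2ⁿ ≥ 49 ÷ (1/299) = 14651.
2.2¹² ≈12855 falls short of 14651 but 2.2¹³ ≈28281 reaches it, so n = 13.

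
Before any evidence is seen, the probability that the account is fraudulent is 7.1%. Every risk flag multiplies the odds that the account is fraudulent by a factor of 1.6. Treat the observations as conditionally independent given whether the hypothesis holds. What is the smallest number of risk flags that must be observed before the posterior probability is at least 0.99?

Prior odds: 0.071 ÷ 0.929 = 71/929.
Likelihood ratio per risk flag = 1.6.
Target odds: 0.99 ÷ 0.01 = 99.
Require 1.6ⁿ ≥ 99 ÷ (71/929) = 91971/71.
1.6¹⁵ ≈1152.92 falls short of 91971/71 but 1.6¹⁶ ≈1844.67 reaches it, so n = 16.

16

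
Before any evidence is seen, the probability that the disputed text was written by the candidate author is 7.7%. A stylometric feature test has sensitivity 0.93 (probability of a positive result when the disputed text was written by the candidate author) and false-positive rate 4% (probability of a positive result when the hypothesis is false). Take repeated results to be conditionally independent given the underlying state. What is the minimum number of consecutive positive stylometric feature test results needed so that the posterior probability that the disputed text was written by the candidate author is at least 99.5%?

3

Prior odds = 0.077/0.923 = 77/923.
Likelihood ratio of a positive result = 0.93/0.04 = 23.25.
Target posterior odds = 0.995/0.005 = 199.
Require 23.25ⁿ ≥ 199 ÷ (77/923) = 183677/77.
23.25² = 540.5625 falls short of 183677/77 but 23.25³ = 804357/64 reaches it, so n = 3.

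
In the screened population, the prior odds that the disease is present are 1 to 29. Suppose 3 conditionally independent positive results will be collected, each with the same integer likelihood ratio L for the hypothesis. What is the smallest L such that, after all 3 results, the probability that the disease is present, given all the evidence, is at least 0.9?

Prior odds = 1/29.
Target odds = 0.9/0.1 = 9.
Need L³ ≥ 9 ÷ (1/29) = 261.
6³ = 216 < 261 ≤ 343 = 7³, so L = 7.

7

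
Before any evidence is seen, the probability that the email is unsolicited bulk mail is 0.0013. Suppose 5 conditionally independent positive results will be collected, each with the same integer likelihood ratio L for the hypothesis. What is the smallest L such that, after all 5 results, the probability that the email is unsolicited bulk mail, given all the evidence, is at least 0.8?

Prior odds = 0.0013/0.9987 = 13/9987.
Target odds = 0.8/0.2 = 4.
Need L⁵ ≥ 4 ÷ (13/9987) = 39948/13.
4⁵ = 1024 < 39948/13 ≤ 3125 = 5⁵, so L = 5.

5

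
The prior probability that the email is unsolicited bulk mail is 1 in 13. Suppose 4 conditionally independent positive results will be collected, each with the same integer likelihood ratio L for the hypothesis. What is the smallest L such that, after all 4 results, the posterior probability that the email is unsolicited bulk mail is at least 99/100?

6

Prior odds = (1/13)/(12/13) = 1/12.
Target odds = 0.99/0.01 = 99.
Need L⁴ ≥ 99 ÷ (1/12) = 1188.
5⁴ = 625 < 1188 ≤ 1296 = 6⁴, so L = 6.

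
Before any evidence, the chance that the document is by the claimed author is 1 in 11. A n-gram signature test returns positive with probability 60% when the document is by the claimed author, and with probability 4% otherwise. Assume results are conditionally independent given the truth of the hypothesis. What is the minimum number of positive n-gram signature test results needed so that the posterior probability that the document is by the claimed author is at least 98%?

3

Prior odds: (1/11) ÷ (10/11) = 0.1.
Likelihood ratio of a positive result = 0.6/0.04 = 15.
Target odds: 0.98 ÷ 0.02 = 49.
Need 0.1 × 15ⁿ ≥ 49, i.e. 15ⁿ ≥ 490.
15² = 225 falls short of 490 but 15³ = 3375 reaches it, so n = 3.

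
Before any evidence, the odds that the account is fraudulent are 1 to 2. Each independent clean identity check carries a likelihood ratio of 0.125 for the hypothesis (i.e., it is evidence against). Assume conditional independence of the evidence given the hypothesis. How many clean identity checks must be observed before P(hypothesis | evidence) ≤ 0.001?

3

Prior odds = 0.5.
Likelihood ratio per clean identity check = 0.125.
Target odds: 0.001 ÷ 0.999 = 1/999.
Require 0.125ⁿ ≤ 1/999 ÷ 0.5 = 2/999.
0.125² = 0.015625 is still above 2/999 but 0.125³ = 0.001953125 is at or below it, so n = 3.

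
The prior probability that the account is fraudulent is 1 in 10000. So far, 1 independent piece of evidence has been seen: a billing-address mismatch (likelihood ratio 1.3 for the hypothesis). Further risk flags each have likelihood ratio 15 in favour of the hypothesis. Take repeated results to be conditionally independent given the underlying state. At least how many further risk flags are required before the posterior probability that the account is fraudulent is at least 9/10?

Prior odds = 0.0001/0.9999 = 1/9999.
Bayes factor of the evidence already in hand = 1.3.
Odds after that evidence = (1/9999) × 1.3 = 13/99990.
Target odds = 0.9/0.1 = 9.
Need 15ⁿ ≥ 9 ÷ (13/99990) = 899910/13.
15⁴ = 50625 falls short of 899910/13 but 15⁵ = 759375 reaches it, so n = 5.

5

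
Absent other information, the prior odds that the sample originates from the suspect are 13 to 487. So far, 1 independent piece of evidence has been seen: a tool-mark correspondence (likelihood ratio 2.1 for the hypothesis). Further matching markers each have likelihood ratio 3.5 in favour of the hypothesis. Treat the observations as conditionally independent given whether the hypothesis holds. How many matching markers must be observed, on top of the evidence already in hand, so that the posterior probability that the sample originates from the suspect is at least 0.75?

Prior odds = 13/487.
Bayes factor of the evidence already in hand = 2.1.
Odds after that evidence = (13/487) × 2.1 = 273/4870.
Target odds = 0.75/0.25 = 3.
Need 3.5ⁿ ≥ 3 ÷ (273/4870) = 4870/91.
3.5³ = 42.875 falls short of 4870/91 but 3.5⁴ = 150.0625 reaches it, so n = 4.

4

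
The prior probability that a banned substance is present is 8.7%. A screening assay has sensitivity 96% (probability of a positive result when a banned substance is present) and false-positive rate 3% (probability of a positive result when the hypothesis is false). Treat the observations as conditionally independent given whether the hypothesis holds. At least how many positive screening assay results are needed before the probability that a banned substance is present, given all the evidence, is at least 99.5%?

Prior odds = 0.087/0.913 = 87/913.
Likelihood ratio of a positive result = 0.96/0.03 = 32.
Target odds: 0.995 ÷ 0.005 = 199.
Need (87/913) × 32ⁿ ≥ 199, i.e. 32ⁿ ≥ 181687/87.
32² = 1024 falls short of 181687/87 but 32³ = 32768 reaches it, so n = 3.

3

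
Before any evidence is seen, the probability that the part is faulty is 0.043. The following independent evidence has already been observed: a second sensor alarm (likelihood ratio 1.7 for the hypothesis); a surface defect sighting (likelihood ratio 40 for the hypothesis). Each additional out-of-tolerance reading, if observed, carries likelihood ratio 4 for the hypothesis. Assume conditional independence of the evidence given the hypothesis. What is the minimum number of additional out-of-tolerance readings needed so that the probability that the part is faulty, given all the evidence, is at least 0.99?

Prior odds = 0.043/0.957 = 43/957.
Combined Bayes factor of the evidence already in hand = 1.7 × 40 = 68.
Odds after that evidence = (43/957) × 68 = 2924/957.
Target odds = 0.99/0.01 = 99.
Need 4ⁿ ≥ 99 ÷ (2924/957) = 94743/2924.
4² = 16 falls short of 94743/2924 but 4³ = 64 reaches it, so n = 3.

3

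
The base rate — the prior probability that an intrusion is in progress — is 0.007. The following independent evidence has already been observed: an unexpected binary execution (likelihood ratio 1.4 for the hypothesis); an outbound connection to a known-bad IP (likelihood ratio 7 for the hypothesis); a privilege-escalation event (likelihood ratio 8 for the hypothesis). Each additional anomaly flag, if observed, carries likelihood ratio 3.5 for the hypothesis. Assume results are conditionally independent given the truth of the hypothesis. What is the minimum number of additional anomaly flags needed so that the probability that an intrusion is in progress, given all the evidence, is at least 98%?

Prior odds = 0.007/0.993 = 7/993.
Combined Bayes factor of the evidence already in hand = 1.4 × 7 × 8 = 78.4.
Odds after that evidence = (7/993) × 78.4 = 2744/4965.
Target odds = 0.98/0.02 = 49.
Need 3.5ⁿ ≥ 49 ÷ (2744/4965) = 4965/56.
3.5³ = 42.875 falls short of 4965/56 but 3.5⁴ = 150.0625 reaches it, so n = 4.

4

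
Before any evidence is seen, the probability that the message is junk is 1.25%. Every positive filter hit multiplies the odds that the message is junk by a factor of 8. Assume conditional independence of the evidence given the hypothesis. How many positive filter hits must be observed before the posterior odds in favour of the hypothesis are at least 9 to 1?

4

Prior odds = 0.0125/0.9875 = 1/79.
Likelihood ratio per positive filter hit = 8.
Target odds = 9.
Require 8ⁿ ≥ 9 ÷ (1/79) = 711.
8³ = 512 falls short of 711 but 8⁴ = 4096 reaches it, so n = 4.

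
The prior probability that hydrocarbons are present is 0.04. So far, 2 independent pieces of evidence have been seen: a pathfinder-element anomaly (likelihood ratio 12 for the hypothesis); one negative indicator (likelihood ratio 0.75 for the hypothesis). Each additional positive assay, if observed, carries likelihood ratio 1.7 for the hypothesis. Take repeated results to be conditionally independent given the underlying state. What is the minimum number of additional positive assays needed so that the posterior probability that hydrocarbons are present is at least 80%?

Prior odds = 0.04/0.96 = 1/24.
Combined Bayes factor of the evidence already in hand = 12 × 0.75 = 9.
Odds after that evidence = (1/24) × 9 = 0.375.
Target odds = 0.8/0.2 = 4.
Need 1.7ⁿ ≥ 4 ÷ 0.375 = 32/3.
1.7⁴ = 8.3521 falls short of 32/3 but 1.7⁵ = 1419857/100000 reaches it, so n = 5.

5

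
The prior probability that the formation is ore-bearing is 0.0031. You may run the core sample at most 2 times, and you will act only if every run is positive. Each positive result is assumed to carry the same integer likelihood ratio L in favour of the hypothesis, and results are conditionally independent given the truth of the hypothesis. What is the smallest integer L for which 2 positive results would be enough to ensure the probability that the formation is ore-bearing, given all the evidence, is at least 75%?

Prior odds = 0.0031/0.9969 = 31/9969.
Target odds = 0.75/0.25 = 3.
Need L² ≥ 3 ÷ (31/9969) = 29907/31.
31² = 961 < 29907/31 ≤ 1024 = 32², so L = 32.

32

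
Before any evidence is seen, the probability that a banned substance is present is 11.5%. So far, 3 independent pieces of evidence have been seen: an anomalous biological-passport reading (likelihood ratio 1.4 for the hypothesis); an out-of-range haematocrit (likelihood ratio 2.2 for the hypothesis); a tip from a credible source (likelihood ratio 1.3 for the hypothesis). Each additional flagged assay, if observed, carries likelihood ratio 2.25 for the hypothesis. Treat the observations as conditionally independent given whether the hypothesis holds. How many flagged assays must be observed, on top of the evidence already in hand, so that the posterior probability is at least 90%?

Prior odds = 0.115/0.885 = 23/177.
Combined Bayes factor of the evidence already in hand = 1.4 × 2.2 × 1.3 = 4.004.
Odds after that evidence = (23/177) × 4.004 = 23023/44250.
Target odds = 0.9/0.1 = 9.
Need 2.25ⁿ ≥ 9 ÷ (23023/44250) = 398250/23023.
2.25³ = 11.390625 falls short of 398250/23023 but 2.25⁴ = 25.62890625 reaches it, so n = 4.

4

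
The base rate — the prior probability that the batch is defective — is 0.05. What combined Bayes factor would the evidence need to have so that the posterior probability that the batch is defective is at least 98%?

931

Prior odds = 0.05/0.95 = 1/19.
Target odds = 0.98/0.02 = 49.
Required Bayes factor = 49 ÷ (1/19) = 931.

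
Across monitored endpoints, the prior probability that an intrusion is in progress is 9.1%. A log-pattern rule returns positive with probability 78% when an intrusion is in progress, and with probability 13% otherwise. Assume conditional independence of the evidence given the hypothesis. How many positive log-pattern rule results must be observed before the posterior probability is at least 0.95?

3

Prior odds: 0.091 ÷ 0.909 = 91/909.
Likelihood ratio of a positive result = 0.78/0.13 = 6.
Target odds: 0.95 ÷ 0.05 = 19.
Require 6ⁿ ≥ 19 ÷ (91/909) = 17271/91.
6² = 36 falls short of 17271/91 but 6³ = 216 reaches it, so n = 3.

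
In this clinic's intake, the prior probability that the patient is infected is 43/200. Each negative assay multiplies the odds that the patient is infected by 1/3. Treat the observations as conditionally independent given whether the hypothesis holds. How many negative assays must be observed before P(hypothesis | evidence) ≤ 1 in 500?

5

Prior odds = 0.215/0.785 = 43/157.
Likelihood ratio per negative assay = 1/3.
Target posterior odds = 0.002/0.998 = 1/499.
Require (1/3)ⁿ ≤ 1/499 ÷ (43/157) = 157/21457.
(1/3)⁴ = 1/81 is still above 157/21457 but (1/3)⁵ = 1/243 is at or below it, so n = 5.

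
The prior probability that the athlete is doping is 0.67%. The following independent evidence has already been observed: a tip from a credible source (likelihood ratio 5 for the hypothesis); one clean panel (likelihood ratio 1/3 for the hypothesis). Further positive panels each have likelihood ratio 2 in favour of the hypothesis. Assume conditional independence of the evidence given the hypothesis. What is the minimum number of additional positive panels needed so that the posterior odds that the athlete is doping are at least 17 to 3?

Prior odds = 0.0067/0.9933 = 67/9933.
Combined Bayes factor of the evidence already in hand = 5 × (1/3) = 5/3.
Odds after that evidence = (67/9933) × 5/3 = 335/29799.
Target odds = 17/3.
Need 2ⁿ ≥ 17/3 ÷ (335/29799) = 168861/335.
2⁸ = 256 falls short of 168861/335 but 2⁹ = 512 reaches it, so n = 9.

9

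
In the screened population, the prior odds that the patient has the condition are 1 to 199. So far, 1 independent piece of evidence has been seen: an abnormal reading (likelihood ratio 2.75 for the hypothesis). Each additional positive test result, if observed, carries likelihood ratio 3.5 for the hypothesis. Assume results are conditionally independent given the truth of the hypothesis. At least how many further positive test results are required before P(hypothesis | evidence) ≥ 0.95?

6

Prior odds = 1/199.
Bayes factor of the evidence already in hand = 2.75.
Odds after that evidence = (1/199) × 2.75 = 11/796.
Target odds = 0.95/0.05 = 19.
Need 3.5ⁿ ≥ 19 ÷ (11/796) = 15124/11.
3.5⁵ = 525.21875 falls short of 15124/11 but 3.5⁶ = 1838.265625 reaches it, so n = 6.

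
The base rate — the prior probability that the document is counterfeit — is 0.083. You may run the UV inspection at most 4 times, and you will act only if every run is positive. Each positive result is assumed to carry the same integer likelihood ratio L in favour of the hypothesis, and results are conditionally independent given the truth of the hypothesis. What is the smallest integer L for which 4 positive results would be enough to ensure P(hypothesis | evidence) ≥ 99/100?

Prior odds = 0.083/0.917 = 83/917.
Target odds = 0.99/0.01 = 99.
Need L⁴ ≥ 99 ÷ (83/917) = 90783/83.
5⁴ = 625 < 90783/83 ≤ 1296 = 6⁴, so L = 6.

6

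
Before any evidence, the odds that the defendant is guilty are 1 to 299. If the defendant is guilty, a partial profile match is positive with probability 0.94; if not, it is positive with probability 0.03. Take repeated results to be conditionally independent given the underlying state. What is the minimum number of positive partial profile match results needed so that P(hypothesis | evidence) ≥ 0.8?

Prior odds = 1/299.
Likelihood ratio of a positive = 0.94/0.03 = 94/3.
Target odds: 0.8 ÷ 0.2 = 4.
Require (94/3)ⁿ ≥ 4 ÷ (1/299) = 1196.
(94/3)² = 8836/9 falls short of 1196 but (94/3)³ = 830584/27 reaches it, so n = 3.

3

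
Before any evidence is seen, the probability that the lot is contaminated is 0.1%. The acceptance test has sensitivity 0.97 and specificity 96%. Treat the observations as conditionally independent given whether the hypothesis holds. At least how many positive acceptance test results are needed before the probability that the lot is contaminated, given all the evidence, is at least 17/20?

3

Prior odds: 0.001 ÷ 0.999 = 1/999.
False-positive rate = 1 − 0.96 = 0.04; likelihood ratio of a positive = 0.97/0.04 = 24.25.
Target posterior odds = 0.85/0.15 = 17/3.
Require 24.25ⁿ ≥ 17/3 ÷ (1/999) = 5661.
24.25² = 588.0625 falls short of 5661 but 24.25³ = 912673/64 reaches it, so n = 3.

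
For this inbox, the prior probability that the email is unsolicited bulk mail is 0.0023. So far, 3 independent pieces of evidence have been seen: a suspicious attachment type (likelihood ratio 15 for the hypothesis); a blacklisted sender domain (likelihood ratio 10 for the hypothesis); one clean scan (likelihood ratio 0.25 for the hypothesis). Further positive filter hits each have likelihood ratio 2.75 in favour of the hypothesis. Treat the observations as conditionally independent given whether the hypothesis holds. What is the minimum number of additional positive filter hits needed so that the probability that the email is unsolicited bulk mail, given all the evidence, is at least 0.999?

10

Prior odds = 0.0023/0.9977 = 23/9977.
Combined Bayes factor of the evidence already in hand = 15 × 10 × 0.25 = 37.5.
Odds after that evidence = (23/9977) × 37.5 = 1725/19954.
Target odds = 0.999/0.001 = 999.
Need 2.75ⁿ ≥ 999 ÷ (1725/19954) = 6644682/575.
2.75⁹ ≈8994.86 falls short of 6644682/575 but 2.75¹⁰ ≈24735.9 reaches it, so n = 10.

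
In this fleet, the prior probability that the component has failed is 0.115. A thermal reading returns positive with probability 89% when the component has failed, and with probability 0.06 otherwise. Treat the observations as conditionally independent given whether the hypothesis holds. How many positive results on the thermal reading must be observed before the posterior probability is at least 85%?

2

Prior odds: 0.115 ÷ 0.885 = 23/177.
Likelihood ratio of a positive result = 0.89/0.06 = 89/6.
Target odds: 0.85 ÷ 0.15 = 17/3.
Need (23/177) × (89/6)ⁿ ≥ 17/3, i.e. (89/6)ⁿ ≥ 1003/23.
(89/6)¹ = 89/6 falls short of 1003/23 but (89/6)² = 7921/36 reaches it, so n = 2.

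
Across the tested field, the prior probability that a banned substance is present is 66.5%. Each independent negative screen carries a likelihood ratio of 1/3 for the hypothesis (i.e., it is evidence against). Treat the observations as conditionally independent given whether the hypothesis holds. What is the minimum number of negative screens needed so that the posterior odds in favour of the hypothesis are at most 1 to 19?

4

Prior odds = 0.665/0.335 = 133/67.
Likelihood ratio per negative screen = 1/3.
Target odds = 1/19.
Need (133/67) × (1/3)ⁿ ≤ 1/19, i.e. (1/3)ⁿ ≤ 67/2527.
(1/3)³ = 1/27 is still above 67/2527 but (1/3)⁴ = 1/81 is at or below it, so n = 4.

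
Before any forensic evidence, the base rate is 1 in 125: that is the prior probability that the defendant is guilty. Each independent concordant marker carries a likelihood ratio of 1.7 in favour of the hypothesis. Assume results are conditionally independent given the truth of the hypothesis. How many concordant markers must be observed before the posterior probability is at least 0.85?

13

Prior odds: 0.008 ÷ 0.992 = 1/124.
Likelihood ratio per concordant marker = 1.7.
Target odds: 0.85 ÷ 0.15 = 17/3.
Need (1/124) × 1.7ⁿ ≥ 17/3, i.e. 1.7ⁿ ≥ 2108/3.
1.7¹² ≈582.622 falls short of 2108/3 but 1.7¹³ ≈990.458 reaches it, so n = 13.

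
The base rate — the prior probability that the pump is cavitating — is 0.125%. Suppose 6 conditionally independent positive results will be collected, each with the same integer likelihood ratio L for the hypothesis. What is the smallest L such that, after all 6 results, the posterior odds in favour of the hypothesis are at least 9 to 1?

5

Prior odds = 0.00125/0.99875 = 1/799.
Target odds = 9.
Need L⁶ ≥ 9 ÷ (1/799) = 7191.
4⁶ = 4096 < 7191 ≤ 15625 = 5⁶, so L = 5.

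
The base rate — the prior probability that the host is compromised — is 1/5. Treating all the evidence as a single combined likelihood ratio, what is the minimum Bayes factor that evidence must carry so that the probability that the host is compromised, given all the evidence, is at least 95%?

76

Prior odds = 0.2/0.8 = 0.25.
Target odds = 0.95/0.05 = 19.
Required Bayes factor = 19 ÷ 0.25 = 76.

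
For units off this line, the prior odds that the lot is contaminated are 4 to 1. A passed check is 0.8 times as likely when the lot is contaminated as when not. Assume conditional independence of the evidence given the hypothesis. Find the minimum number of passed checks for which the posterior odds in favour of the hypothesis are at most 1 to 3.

12

Prior odds = 4.
Likelihood ratio per passed check = 0.8.
Target odds = 1/3.
Need 4 × 0.8ⁿ ≤ 1/3, i.e. 0.8ⁿ ≤ 1/12.
0.8¹¹ = 4194304/48828125 is still above 1/12 but 0.8¹² = 16777216/244140625 is at or below it, so n = 12.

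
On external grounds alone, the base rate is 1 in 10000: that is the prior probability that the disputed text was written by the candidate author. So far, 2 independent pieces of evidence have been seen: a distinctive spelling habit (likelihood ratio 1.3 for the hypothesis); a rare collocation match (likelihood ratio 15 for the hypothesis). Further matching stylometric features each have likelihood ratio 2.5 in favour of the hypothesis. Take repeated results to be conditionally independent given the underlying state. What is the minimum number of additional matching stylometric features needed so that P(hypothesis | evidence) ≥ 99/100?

12

Prior odds = 0.0001/0.9999 = 1/9999.
Combined Bayes factor of the evidence already in hand = 1.3 × 15 = 19.5.
Odds after that evidence = (1/9999) × 19.5 = 13/6666.
Target odds = 0.99/0.01 = 99.
Need 2.5ⁿ ≥ 99 ÷ (13/6666) = 659934/13.
2.5¹¹ = 48828125/2048 falls short of 659934/13 but 2.5¹² = 244140625/4096 reaches it, so n = 12.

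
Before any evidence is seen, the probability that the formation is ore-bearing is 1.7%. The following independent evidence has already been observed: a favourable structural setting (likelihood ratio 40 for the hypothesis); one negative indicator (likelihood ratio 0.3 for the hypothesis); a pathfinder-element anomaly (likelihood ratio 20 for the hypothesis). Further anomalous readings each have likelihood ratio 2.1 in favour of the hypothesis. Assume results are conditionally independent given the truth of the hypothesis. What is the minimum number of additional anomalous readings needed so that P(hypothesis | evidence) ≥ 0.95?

Prior odds = 0.017/0.983 = 17/983.
Combined Bayes factor of the evidence already in hand = 40 × 0.3 × 20 = 240.
Odds after that evidence = (17/983) × 240 = 4080/983.
Target odds = 0.95/0.05 = 19.
Need 2.1ⁿ ≥ 19 ÷ (4080/983) = 18677/4080.
2.1² = 4.41 falls short of 18677/4080 but 2.1³ = 9.261 reaches it, so n = 3.

3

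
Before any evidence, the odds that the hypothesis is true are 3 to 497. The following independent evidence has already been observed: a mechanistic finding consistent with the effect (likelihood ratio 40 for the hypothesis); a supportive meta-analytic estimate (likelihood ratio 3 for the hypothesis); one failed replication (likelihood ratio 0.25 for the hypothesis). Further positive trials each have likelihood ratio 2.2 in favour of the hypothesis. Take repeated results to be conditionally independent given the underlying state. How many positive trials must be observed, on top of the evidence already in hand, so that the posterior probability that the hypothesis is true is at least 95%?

Prior odds = 3/497.
Combined Bayes factor of the evidence already in hand = 40 × 3 × 0.25 = 30.
Odds after that evidence = (3/497) × 30 = 90/497.
Target odds = 0.95/0.05 = 19.
Need 2.2ⁿ ≥ 19 ÷ (90/497) = 9443/90.
2.2⁵ = 51.53632 falls short of 9443/90 but 2.2⁶ = 1771561/15625 reaches it, so n = 6.

6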